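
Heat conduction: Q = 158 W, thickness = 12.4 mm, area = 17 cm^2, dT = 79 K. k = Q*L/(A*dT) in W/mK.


k = 158*12.4/1000/(17/10000*79) = 14.59 W/mK

14.59


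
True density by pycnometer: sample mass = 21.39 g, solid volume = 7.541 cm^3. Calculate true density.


TD = 21.39 / 7.541 = 2.836 g/cm^3

2.836


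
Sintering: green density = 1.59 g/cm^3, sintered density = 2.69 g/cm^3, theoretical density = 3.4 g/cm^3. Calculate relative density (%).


Relative = 2.69 / 3.4 * 100 = 79.1%

79.1


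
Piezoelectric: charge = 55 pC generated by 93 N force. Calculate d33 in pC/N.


d33 = 55 / 93 = 0.6 pC/N

0.6


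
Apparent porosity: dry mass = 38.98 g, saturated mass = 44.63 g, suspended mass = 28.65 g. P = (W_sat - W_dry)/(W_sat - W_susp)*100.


P = (44.63 - 38.98) / (44.63 - 28.65) * 100 = 5.65 / 15.98 * 100 = 35.4%

35.4


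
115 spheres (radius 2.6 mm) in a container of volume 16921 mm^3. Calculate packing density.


V_sphere = 4/3*pi*2.6^3 = 73.6222 mm^3
Total V = 115*73.6222 = 8466.553 mm^3
PD = 8466.553 / 16921 = 0.5

0.5


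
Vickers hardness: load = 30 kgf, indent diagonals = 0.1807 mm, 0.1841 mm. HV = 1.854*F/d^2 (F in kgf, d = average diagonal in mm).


d_avg = (0.1807+0.1841)/2 = 0.1824 mm
HV = 1.854*30/0.1824^2 = 1672

1672


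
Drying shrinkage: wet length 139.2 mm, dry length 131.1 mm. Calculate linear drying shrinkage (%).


DS = (139.2 - 131.1) / 139.2 * 100 = 5.82%

5.82


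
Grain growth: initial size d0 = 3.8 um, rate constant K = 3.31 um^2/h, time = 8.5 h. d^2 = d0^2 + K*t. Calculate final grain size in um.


d^2 = 3.8^2 + 3.31*8.5 = 42.575
d = sqrt(42.575) = 6.52 um

6.52


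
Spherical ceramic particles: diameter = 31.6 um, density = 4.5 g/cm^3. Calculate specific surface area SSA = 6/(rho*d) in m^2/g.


SSA = 6 / (4.5 * 31.6) = 0.042 m^2/g

0.042


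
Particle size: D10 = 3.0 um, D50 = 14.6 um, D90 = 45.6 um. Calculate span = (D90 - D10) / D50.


Span = (45.6 - 3.0) / 14.6 = 42.6 / 14.6 = 2.918

2.918


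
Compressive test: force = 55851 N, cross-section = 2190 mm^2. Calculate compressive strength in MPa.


CS = 55851 / 2190 = 25.5 MPa

25.5


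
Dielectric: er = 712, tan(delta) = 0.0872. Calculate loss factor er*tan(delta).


Loss = 712 * 0.0872 = 62.086

62.086


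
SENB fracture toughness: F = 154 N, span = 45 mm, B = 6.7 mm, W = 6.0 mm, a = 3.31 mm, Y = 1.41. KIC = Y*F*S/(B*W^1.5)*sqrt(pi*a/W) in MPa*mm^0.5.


KIC = 1.41*154*45/(6.7*6.0^1.5)*sqrt(pi*3.31/6.0) = 130.64

130.64


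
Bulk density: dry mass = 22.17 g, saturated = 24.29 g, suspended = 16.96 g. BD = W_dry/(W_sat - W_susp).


BD = 22.17 / (24.29 - 16.96) = 22.17 / 7.33 = 3.025 g/cm^3

3.025


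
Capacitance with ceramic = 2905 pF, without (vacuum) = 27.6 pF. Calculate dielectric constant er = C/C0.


er = 2905 / 27.6 = 105.25

105.25


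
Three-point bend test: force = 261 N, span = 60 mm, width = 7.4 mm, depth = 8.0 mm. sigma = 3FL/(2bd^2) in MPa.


sigma = 3*261*60/(2*7.4*8.0^2) = 49.6 MPa

49.6


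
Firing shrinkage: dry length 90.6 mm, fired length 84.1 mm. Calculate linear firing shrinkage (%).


FS = (90.6 - 84.1) / 90.6 * 100 = 7.17%

7.17


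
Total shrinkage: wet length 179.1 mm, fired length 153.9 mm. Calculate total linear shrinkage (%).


TS = (179.1 - 153.9) / 179.1 * 100 = 14.07%

14.07


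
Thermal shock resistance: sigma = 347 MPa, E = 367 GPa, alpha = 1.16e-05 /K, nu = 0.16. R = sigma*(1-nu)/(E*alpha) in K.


R = 347*(1-0.16)/(367*1000*1.16e-05) = 68 K

68


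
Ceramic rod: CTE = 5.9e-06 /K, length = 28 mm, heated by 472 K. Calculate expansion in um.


dL = 5.9e-06 * 28 * 472 * 1000 = 77.974 um

77.974


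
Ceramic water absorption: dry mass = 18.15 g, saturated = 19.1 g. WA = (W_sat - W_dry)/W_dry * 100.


WA = (19.1 - 18.15) / 18.15 * 100 = 5.23%

5.23


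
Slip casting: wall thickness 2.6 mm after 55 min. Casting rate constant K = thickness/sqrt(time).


K = 2.6 / sqrt(55) = 2.6 / 7.4162 = 0.351 mm/min^0.5

0.351


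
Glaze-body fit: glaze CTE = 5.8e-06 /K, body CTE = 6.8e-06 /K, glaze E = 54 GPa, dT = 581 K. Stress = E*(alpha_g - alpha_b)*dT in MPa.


Stress = 54*1000*(5.8e-06 - 6.8e-06)*581 = -31.4 MPa

-31.4


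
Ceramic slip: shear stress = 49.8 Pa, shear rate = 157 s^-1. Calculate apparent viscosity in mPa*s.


eta = tau/gamma * 1000 = 49.8/157 * 1000 = 317.2 mPa*s

317.2


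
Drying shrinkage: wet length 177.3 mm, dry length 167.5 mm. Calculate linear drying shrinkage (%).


DS = (177.3 - 167.5) / 177.3 * 100 = 5.53%

5.53


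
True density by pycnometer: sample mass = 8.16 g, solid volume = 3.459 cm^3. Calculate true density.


TD = 8.16 / 3.459 = 2.359 g/cm^3

2.359


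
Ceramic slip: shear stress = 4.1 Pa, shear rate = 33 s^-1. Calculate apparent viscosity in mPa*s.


eta = tau/gamma * 1000 = 4.1/33 * 1000 = 124.2 mPa*s

124.2


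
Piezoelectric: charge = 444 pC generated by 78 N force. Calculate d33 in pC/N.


d33 = 444 / 78 = 5.7 pC/N

5.7


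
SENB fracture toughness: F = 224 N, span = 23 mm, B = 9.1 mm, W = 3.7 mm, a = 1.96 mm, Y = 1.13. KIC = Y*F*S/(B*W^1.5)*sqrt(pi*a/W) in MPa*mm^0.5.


KIC = 1.13*224*23/(9.1*3.7^1.5)*sqrt(pi*1.96/3.7) = 115.96

115.96


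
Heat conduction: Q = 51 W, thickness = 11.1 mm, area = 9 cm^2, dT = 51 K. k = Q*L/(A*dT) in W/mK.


k = 51*11.1/1000/(9/10000*51) = 12.33 W/mK

12.33


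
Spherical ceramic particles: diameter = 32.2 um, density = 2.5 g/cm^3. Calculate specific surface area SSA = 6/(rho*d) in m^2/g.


SSA = 6 / (2.5 * 32.2) = 0.075 m^2/g

0.075


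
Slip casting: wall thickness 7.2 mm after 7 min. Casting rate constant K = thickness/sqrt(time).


K = 7.2 / sqrt(7) = 7.2 / 2.6458 = 2.721 mm/min^0.5

2.721


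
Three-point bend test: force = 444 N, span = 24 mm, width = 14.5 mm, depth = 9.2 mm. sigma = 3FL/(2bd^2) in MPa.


sigma = 3*444*24/(2*14.5*9.2^2) = 13.0 MPa

13.0


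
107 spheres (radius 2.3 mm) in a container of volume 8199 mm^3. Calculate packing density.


V_sphere = 4/3*pi*2.3^3 = 50.965 mm^3
Total V = 107*50.965 = 5453.255 mm^3
PD = 5453.255 / 8199 = 0.665

0.665


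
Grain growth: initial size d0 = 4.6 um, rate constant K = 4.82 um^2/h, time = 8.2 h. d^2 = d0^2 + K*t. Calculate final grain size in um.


d^2 = 4.6^2 + 4.82*8.2 = 60.684
d = sqrt(60.684) = 7.79 um

7.79


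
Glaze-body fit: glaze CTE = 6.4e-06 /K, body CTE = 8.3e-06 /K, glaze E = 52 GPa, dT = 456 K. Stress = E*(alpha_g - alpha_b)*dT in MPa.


Stress = 52*1000*(6.4e-06 - 8.3e-06)*456 = -45.1 MPa

-45.1


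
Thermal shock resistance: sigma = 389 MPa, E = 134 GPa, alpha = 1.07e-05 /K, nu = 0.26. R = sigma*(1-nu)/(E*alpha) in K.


R = 389*(1-0.26)/(134*1000*1.07e-05) = 201 K

201


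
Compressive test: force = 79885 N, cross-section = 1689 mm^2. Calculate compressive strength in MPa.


CS = 79885 / 1689 = 47.3 MPa

47.3


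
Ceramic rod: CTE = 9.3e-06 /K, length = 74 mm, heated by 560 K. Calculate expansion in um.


dL = 9.3e-06 * 74 * 560 * 1000 = 385.392 um

385.392


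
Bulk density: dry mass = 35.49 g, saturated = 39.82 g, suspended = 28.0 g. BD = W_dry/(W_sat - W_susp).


BD = 35.49 / (39.82 - 28.0) = 35.49 / 11.82 = 3.003 g/cm^3

3.003


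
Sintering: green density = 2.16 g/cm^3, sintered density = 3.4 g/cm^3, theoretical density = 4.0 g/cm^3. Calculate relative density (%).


Relative = 3.4 / 4.0 * 100 = 85.0%

85.0


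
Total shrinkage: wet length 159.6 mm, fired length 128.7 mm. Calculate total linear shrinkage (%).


TS = (159.6 - 128.7) / 159.6 * 100 = 19.36%

19.36


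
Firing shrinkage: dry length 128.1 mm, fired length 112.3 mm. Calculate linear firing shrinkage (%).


FS = (128.1 - 112.3) / 128.1 * 100 = 12.33%

12.33


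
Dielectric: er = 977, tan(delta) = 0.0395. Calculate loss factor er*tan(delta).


Loss = 977 * 0.0395 = 38.592

38.592


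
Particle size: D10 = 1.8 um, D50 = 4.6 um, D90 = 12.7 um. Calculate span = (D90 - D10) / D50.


Span = (12.7 - 1.8) / 4.6 = 10.9 / 4.6 = 2.37

2.37


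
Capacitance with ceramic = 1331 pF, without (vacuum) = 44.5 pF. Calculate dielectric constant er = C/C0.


er = 1331 / 44.5 = 29.91

29.91


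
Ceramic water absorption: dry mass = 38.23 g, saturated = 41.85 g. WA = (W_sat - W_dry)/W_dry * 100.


WA = (41.85 - 38.23) / 38.23 * 100 = 9.47%

9.47


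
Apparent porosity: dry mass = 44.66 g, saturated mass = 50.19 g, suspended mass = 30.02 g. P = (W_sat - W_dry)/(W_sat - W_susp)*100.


P = (50.19 - 44.66) / (50.19 - 30.02) * 100 = 5.53 / 20.17 * 100 = 27.4%

27.4


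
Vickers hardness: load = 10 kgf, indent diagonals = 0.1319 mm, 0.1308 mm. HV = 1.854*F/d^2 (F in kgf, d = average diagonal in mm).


d_avg = (0.1319+0.1308)/2 = 0.13135 mm
HV = 1.854*10/0.13135^2 = 1075

1075


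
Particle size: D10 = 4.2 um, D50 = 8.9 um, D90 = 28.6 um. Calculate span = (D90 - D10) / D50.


Span = (28.6 - 4.2) / 8.9 = 24.4 / 8.9 = 2.742

2.742


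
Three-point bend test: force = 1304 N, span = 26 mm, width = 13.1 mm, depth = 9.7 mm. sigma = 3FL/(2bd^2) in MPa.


sigma = 3*1304*26/(2*13.1*9.7^2) = 41.3 MPa

41.3


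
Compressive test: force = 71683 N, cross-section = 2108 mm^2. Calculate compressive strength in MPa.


CS = 71683 / 2108 = 34.0 MPa

34.0


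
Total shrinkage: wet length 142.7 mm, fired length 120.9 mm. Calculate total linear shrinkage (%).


TS = (142.7 - 120.9) / 142.7 * 100 = 15.28%

15.28


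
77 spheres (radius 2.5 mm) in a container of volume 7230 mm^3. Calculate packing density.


V_sphere = 4/3*pi*2.5^3 = 65.4498 mm^3
Total V = 77*65.4498 = 5039.6346 mm^3
PD = 5039.6346 / 7230 = 0.697

0.697


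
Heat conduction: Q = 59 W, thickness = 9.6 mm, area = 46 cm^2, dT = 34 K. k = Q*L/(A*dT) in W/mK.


k = 59*9.6/1000/(46/10000*34) = 3.62 W/mK

3.62


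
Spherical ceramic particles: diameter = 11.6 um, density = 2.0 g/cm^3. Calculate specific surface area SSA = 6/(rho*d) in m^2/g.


SSA = 6 / (2.0 * 11.6) = 0.259 m^2/g

0.259


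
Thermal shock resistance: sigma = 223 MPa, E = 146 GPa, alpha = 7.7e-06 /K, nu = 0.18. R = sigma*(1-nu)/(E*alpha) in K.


R = 223*(1-0.18)/(146*1000*7.7e-06) = 163 K

163


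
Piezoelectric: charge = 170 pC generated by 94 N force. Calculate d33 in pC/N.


d33 = 170 / 94 = 1.8 pC/N

1.8


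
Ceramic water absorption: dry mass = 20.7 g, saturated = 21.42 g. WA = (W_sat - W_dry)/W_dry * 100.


WA = (21.42 - 20.7) / 20.7 * 100 = 3.48%

3.48


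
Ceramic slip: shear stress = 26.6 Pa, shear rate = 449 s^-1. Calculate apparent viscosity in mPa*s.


eta = tau/gamma * 1000 = 26.6/449 * 1000 = 59.2 mPa*s

59.2


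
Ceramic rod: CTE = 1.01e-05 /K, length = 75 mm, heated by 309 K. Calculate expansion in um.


dL = 1.01e-05 * 75 * 309 * 1000 = 234.068 um

234.068


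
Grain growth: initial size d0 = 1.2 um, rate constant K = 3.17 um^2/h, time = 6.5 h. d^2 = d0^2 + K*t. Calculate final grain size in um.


d^2 = 1.2^2 + 3.17*6.5 = 22.045
d = sqrt(22.045) = 4.7 um

4.7


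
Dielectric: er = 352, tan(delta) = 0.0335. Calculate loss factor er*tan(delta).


Loss = 352 * 0.0335 = 11.792

11.792


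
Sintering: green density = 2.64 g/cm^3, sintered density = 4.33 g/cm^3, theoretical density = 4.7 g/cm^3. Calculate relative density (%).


Relative = 4.33 / 4.7 * 100 = 92.1%

92.1


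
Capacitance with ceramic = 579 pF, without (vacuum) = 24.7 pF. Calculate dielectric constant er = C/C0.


er = 579 / 24.7 = 23.44

23.44


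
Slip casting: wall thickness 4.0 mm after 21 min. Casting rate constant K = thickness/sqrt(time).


K = 4.0 / sqrt(21) = 4.0 / 4.5826 = 0.873 mm/min^0.5

0.873


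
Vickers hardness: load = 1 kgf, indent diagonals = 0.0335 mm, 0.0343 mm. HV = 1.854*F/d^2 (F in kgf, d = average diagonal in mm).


d_avg = (0.0335+0.0343)/2 = 0.0339 mm
HV = 1.854*1/0.0339^2 = 1613

1613


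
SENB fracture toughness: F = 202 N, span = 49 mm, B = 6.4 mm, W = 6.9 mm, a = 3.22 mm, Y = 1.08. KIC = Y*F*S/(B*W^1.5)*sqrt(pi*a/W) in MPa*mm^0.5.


KIC = 1.08*202*49/(6.4*6.9^1.5)*sqrt(pi*3.22/6.9) = 111.58

111.58


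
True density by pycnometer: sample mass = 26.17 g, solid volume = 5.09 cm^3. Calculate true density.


TD = 26.17 / 5.09 = 5.141 g/cm^3

5.141


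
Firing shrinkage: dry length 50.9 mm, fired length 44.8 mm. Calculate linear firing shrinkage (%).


FS = (50.9 - 44.8) / 50.9 * 100 = 11.98%

11.98


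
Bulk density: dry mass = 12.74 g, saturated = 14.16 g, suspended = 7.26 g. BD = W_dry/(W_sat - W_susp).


BD = 12.74 / (14.16 - 7.26) = 12.74 / 6.9 = 1.846 g/cm^3

1.846


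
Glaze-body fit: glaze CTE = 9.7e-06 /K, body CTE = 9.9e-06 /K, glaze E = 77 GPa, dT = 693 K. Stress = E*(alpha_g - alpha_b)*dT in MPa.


Stress = 77*1000*(9.7e-06 - 9.9e-06)*693 = -10.7 MPa

-10.7


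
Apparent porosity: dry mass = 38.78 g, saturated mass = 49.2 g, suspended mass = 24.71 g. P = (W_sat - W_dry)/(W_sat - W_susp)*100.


P = (49.2 - 38.78) / (49.2 - 24.71) * 100 = 10.42 / 24.49 * 100 = 42.5%

42.5


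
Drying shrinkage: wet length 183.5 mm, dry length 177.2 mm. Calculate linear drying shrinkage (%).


DS = (183.5 - 177.2) / 183.5 * 100 = 3.43%

3.43


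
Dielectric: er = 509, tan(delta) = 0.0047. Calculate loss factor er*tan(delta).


Loss = 509 * 0.0047 = 2.392

2.392


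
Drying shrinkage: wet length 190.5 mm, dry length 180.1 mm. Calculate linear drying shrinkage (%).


DS = (190.5 - 180.1) / 190.5 * 100 = 5.46%

5.46


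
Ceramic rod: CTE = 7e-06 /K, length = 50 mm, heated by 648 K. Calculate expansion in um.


dL = 7e-06 * 50 * 648 * 1000 = 226.8 um

226.8


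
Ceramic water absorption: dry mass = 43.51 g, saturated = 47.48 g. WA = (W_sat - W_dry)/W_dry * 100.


WA = (47.48 - 43.51) / 43.51 * 100 = 9.12%

9.12


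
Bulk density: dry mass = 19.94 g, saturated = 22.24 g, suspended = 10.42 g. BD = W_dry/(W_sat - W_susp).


BD = 19.94 / (22.24 - 10.42) = 19.94 / 11.82 = 1.687 g/cm^3

1.687


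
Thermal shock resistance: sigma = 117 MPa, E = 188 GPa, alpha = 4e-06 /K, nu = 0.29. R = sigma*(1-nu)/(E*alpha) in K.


R = 117*(1-0.29)/(188*1000*4e-06) = 110 K

110


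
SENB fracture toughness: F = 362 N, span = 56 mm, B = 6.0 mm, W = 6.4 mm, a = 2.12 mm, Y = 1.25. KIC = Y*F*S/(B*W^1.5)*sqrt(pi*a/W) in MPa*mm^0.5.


KIC = 1.25*362*56/(6.0*6.4^1.5)*sqrt(pi*2.12/6.4) = 266.1

266.1


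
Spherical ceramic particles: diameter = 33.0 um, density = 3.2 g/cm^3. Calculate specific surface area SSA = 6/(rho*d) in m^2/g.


SSA = 6 / (3.2 * 33.0) = 0.057 m^2/g

0.057


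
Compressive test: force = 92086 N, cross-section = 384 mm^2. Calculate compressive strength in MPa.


CS = 92086 / 384 = 239.8 MPa

239.8


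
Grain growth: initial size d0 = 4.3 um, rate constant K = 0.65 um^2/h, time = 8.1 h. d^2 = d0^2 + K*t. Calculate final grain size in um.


d^2 = 4.3^2 + 0.65*8.1 = 23.755
d = sqrt(23.755) = 4.87 um

4.87


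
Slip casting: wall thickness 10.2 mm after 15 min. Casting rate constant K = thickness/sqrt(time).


K = 10.2 / sqrt(15) = 10.2 / 3.873 = 2.634 mm/min^0.5

2.634


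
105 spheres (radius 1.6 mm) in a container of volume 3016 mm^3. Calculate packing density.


V_sphere = 4/3*pi*1.6^3 = 17.1573 mm^3
Total V = 105*17.1573 = 1801.5165 mm^3
PD = 1801.5165 / 3016 = 0.597

0.597


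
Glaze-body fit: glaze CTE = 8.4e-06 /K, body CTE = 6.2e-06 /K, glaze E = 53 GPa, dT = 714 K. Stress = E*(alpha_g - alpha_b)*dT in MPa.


Stress = 53*1000*(8.4e-06 - 6.2e-06)*714 = 83.3 MPa

83.3


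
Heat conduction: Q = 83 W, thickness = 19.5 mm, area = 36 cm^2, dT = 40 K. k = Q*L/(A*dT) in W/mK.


k = 83*19.5/1000/(36/10000*40) = 11.24 W/mK

11.24


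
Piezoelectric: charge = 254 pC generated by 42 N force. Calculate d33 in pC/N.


d33 = 254 / 42 = 6.0 pC/N

6.0


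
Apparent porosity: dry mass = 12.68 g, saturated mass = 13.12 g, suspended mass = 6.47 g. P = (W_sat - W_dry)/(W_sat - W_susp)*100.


P = (13.12 - 12.68) / (13.12 - 6.47) * 100 = 0.44 / 6.65 * 100 = 6.6%

6.6


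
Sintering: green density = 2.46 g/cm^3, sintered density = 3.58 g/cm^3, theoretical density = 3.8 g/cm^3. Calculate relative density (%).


Relative = 3.58 / 3.8 * 100 = 94.2%

94.2


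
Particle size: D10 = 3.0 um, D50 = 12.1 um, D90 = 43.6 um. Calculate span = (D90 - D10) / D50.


Span = (43.6 - 3.0) / 12.1 = 40.6 / 12.1 = 3.355

3.355


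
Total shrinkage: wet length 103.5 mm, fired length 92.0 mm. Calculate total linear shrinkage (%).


TS = (103.5 - 92.0) / 103.5 * 100 = 11.11%

11.11


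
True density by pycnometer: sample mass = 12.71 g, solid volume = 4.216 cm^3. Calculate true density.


TD = 12.71 / 4.216 = 3.015 g/cm^3

3.015


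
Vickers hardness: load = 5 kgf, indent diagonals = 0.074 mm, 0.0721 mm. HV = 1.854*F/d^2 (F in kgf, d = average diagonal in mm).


d_avg = (0.074+0.0721)/2 = 0.07305 mm
HV = 1.854*5/0.07305^2 = 1737

1737


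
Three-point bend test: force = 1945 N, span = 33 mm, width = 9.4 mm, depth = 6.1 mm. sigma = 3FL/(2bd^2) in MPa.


sigma = 3*1945*33/(2*9.4*6.1^2) = 275.3 MPa

275.3


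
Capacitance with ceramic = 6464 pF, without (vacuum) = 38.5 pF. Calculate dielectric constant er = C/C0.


er = 6464 / 38.5 = 167.9

167.9


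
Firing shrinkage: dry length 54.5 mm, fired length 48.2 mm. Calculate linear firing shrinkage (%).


FS = (54.5 - 48.2) / 54.5 * 100 = 11.56%

11.56


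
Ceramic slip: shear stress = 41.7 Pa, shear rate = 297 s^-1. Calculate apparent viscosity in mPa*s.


eta = tau/gamma * 1000 = 41.7/297 * 1000 = 140.4 mPa*s

140.4


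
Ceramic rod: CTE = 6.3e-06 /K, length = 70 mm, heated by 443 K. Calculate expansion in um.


dL = 6.3e-06 * 70 * 443 * 1000 = 195.363 um

195.363


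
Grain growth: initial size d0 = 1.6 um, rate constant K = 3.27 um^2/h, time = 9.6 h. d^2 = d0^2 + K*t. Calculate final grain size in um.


d^2 = 1.6^2 + 3.27*9.6 = 33.952
d = sqrt(33.952) = 5.83 um

5.83


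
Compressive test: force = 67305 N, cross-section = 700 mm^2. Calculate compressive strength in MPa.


CS = 67305 / 700 = 96.2 MPa

96.2


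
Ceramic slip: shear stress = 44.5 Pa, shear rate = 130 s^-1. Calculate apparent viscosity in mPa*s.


eta = tau/gamma * 1000 = 44.5/130 * 1000 = 342.3 mPa*s

342.3


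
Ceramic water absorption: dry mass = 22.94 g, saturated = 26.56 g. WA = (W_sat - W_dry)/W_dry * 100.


WA = (26.56 - 22.94) / 22.94 * 100 = 15.78%

15.78


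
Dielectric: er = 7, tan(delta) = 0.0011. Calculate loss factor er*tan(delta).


Loss = 7 * 0.0011 = 0.008

0.008


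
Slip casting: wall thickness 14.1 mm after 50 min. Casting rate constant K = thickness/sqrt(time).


K = 14.1 / sqrt(50) = 14.1 / 7.0711 = 1.994 mm/min^0.5

1.994


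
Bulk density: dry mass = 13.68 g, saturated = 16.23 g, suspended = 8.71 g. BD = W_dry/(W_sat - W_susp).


BD = 13.68 / (16.23 - 8.71) = 13.68 / 7.52 = 1.819 g/cm^3

1.819


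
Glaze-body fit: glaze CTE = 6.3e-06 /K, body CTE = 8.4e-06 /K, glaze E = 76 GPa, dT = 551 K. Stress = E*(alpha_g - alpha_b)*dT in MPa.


Stress = 76*1000*(6.3e-06 - 8.4e-06)*551 = -87.9 MPa

-87.9


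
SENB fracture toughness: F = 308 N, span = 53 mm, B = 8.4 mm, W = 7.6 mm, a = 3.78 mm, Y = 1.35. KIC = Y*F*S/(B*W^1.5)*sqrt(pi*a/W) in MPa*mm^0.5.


KIC = 1.35*308*53/(8.4*7.6^1.5)*sqrt(pi*3.78/7.6) = 156.52

156.52


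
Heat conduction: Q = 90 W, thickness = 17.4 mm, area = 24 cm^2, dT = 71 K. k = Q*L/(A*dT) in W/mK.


k = 90*17.4/1000/(24/10000*71) = 9.19 W/mK

9.19


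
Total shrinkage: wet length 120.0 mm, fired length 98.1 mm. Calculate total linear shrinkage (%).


TS = (120.0 - 98.1) / 120.0 * 100 = 18.25%

18.25


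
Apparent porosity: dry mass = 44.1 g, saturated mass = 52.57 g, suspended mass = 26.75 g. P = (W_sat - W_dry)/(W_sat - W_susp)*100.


P = (52.57 - 44.1) / (52.57 - 26.75) * 100 = 8.47 / 25.82 * 100 = 32.8%

32.8


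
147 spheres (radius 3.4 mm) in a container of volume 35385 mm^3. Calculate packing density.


V_sphere = 4/3*pi*3.4^3 = 164.6362 mm^3
Total V = 147*164.6362 = 24201.5214 mm^3
PD = 24201.5214 / 35385 = 0.684

0.684


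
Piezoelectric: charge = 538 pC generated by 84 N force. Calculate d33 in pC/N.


d33 = 538 / 84 = 6.4 pC/N

6.4


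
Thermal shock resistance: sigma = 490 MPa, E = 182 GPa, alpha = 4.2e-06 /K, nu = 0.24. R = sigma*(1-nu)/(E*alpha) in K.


R = 490*(1-0.24)/(182*1000*4.2e-06) = 487 K

487


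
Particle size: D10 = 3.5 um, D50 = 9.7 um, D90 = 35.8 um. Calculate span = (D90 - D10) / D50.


Span = (35.8 - 3.5) / 9.7 = 32.3 / 9.7 = 3.33

3.33


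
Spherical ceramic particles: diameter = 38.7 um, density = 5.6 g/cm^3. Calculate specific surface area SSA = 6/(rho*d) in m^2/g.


SSA = 6 / (5.6 * 38.7) = 0.028 m^2/g

0.028


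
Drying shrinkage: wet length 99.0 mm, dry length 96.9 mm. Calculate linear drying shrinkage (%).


DS = (99.0 - 96.9) / 99.0 * 100 = 2.12%

2.12


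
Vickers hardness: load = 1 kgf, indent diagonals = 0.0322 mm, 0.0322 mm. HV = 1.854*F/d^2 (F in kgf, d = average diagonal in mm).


d_avg = (0.0322+0.0322)/2 = 0.0322 mm
HV = 1.854*1/0.0322^2 = 1788

1788


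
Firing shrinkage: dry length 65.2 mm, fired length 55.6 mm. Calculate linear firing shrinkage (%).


FS = (65.2 - 55.6) / 65.2 * 100 = 14.72%

14.72


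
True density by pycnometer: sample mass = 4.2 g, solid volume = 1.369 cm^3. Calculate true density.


TD = 4.2 / 1.369 = 3.068 g/cm^3

3.068


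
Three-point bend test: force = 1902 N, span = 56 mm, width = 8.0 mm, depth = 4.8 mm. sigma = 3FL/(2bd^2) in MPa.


sigma = 3*1902*56/(2*8.0*4.8^2) = 866.8 MPa

866.8


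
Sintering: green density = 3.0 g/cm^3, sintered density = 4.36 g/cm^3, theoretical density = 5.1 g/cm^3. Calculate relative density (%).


Relative = 4.36 / 5.1 * 100 = 85.5%

85.5


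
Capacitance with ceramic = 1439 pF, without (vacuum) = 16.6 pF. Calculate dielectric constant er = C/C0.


er = 1439 / 16.6 = 86.69

86.69


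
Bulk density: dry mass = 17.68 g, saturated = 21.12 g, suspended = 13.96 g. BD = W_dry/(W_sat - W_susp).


BD = 17.68 / (21.12 - 13.96) = 17.68 / 7.16 = 2.469 g/cm^3

2.469


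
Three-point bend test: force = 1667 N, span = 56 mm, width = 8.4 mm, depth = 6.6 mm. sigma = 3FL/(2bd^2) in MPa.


sigma = 3*1667*56/(2*8.4*6.6^2) = 382.7 MPa

382.7


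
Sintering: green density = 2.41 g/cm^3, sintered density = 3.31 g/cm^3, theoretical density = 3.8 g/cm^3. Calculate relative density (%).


Relative = 3.31 / 3.8 * 100 = 87.1%

87.1


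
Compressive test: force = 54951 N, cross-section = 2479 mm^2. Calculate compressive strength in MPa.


CS = 54951 / 2479 = 22.2 MPa

22.2


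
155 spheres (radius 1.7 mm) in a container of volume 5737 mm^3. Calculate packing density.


V_sphere = 4/3*pi*1.7^3 = 20.5795 mm^3
Total V = 155*20.5795 = 3189.8225 mm^3
PD = 3189.8225 / 5737 = 0.556

0.556


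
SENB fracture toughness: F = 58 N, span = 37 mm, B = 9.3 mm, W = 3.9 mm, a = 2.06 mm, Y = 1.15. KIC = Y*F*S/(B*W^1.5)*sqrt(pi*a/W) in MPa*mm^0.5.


KIC = 1.15*58*37/(9.3*3.9^1.5)*sqrt(pi*2.06/3.9) = 44.38

44.38


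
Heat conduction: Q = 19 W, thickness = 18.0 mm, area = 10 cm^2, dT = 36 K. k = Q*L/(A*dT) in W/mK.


k = 19*18.0/1000/(10/10000*36) = 9.5 W/mK

9.5


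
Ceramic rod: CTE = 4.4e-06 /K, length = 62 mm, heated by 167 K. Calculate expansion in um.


dL = 4.4e-06 * 62 * 167 * 1000 = 45.558 um

45.558


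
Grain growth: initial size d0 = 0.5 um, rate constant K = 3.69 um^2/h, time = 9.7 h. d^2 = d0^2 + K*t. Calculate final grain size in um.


d^2 = 0.5^2 + 3.69*9.7 = 36.043
d = sqrt(36.043) = 6.0 um

6.0


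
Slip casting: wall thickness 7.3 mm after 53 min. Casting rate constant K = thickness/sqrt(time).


K = 7.3 / sqrt(53) = 7.3 / 7.2801 = 1.003 mm/min^0.5

1.003


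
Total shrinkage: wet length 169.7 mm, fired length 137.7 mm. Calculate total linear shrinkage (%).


TS = (169.7 - 137.7) / 169.7 * 100 = 18.86%

18.86


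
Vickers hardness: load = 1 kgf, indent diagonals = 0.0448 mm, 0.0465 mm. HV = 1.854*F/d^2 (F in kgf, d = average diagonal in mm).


d_avg = (0.0448+0.0465)/2 = 0.04565 mm
HV = 1.854*1/0.04565^2 = 890

890


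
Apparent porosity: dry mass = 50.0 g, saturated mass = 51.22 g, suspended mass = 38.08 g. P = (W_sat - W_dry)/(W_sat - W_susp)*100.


P = (51.22 - 50.0) / (51.22 - 38.08) * 100 = 1.22 / 13.14 * 100 = 9.3%

9.3


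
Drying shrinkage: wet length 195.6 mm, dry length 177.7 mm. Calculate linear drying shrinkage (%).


DS = (195.6 - 177.7) / 195.6 * 100 = 9.15%

9.15


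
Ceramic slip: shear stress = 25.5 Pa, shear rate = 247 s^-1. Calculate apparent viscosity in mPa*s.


eta = tau/gamma * 1000 = 25.5/247 * 1000 = 103.2 mPa*s

103.2


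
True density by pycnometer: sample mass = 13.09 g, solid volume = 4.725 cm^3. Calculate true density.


TD = 13.09 / 4.725 = 2.77 g/cm^3

2.77


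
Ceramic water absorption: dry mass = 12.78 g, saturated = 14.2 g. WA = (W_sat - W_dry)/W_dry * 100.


WA = (14.2 - 12.78) / 12.78 * 100 = 11.11%

11.11


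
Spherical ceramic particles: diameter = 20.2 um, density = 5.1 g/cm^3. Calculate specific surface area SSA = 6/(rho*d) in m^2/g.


SSA = 6 / (5.1 * 20.2) = 0.058 m^2/g

0.058


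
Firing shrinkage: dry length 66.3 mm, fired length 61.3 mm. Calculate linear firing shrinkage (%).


FS = (66.3 - 61.3) / 66.3 * 100 = 7.54%

7.54


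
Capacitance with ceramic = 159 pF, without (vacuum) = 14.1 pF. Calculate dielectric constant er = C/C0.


er = 159 / 14.1 = 11.28

11.28


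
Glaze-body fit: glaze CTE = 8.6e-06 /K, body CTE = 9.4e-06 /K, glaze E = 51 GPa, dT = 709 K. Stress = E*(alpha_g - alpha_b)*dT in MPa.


Stress = 51*1000*(8.6e-06 - 9.4e-06)*709 = -28.9 MPa

-28.9


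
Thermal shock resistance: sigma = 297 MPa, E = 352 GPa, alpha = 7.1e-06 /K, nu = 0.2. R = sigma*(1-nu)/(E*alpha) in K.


R = 297*(1-0.2)/(352*1000*7.1e-06) = 95 K

95


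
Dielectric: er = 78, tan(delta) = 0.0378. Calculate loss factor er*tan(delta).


Loss = 78 * 0.0378 = 2.948

2.948


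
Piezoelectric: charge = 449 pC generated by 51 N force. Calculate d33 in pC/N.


d33 = 449 / 51 = 8.8 pC/N

8.8


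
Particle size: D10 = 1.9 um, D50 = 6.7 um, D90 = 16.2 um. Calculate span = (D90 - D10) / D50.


Span = (16.2 - 1.9) / 6.7 = 14.3 / 6.7 = 2.134

2.134


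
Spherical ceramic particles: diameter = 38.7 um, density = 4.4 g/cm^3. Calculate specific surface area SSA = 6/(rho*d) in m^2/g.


SSA = 6 / (4.4 * 38.7) = 0.035 m^2/g

0.035


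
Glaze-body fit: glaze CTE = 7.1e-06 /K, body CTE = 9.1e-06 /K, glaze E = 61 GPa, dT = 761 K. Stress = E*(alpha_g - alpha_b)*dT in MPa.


Stress = 61*1000*(7.1e-06 - 9.1e-06)*761 = -92.8 MPa

-92.8


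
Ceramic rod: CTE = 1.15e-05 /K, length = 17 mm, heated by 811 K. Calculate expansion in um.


dL = 1.15e-05 * 17 * 811 * 1000 = 158.551 um

158.551


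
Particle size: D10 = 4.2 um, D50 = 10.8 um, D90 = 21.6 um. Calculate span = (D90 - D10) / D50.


Span = (21.6 - 4.2) / 10.8 = 17.4 / 10.8 = 1.611

1.611


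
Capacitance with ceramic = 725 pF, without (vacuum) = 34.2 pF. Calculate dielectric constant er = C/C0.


er = 725 / 34.2 = 21.2

21.2


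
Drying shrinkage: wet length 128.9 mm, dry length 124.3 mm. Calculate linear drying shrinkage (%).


DS = (128.9 - 124.3) / 128.9 * 100 = 3.57%

3.57


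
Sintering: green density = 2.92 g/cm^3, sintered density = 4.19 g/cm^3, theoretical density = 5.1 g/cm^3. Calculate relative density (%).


Relative = 4.19 / 5.1 * 100 = 82.2%

82.2


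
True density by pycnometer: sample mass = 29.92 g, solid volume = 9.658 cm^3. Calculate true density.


TD = 29.92 / 9.658 = 3.098 g/cm^3

3.098


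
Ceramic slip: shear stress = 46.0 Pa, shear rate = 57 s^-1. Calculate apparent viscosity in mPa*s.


eta = tau/gamma * 1000 = 46.0/57 * 1000 = 807.0 mPa*s

807.0


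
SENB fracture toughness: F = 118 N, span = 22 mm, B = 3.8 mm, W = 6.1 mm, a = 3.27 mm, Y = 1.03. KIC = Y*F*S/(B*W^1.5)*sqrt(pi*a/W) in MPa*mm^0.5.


KIC = 1.03*118*22/(3.8*6.1^1.5)*sqrt(pi*3.27/6.1) = 60.61

60.61


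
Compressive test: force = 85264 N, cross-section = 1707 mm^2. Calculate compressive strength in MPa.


CS = 85264 / 1707 = 49.9 MPa

49.9


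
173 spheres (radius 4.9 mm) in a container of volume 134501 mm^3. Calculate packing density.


V_sphere = 4/3*pi*4.9^3 = 492.807 mm^3
Total V = 173*492.807 = 85255.611 mm^3
PD = 85255.611 / 134501 = 0.634

0.634


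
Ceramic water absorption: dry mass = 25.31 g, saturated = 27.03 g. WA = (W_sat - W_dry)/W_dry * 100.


WA = (27.03 - 25.31) / 25.31 * 100 = 6.8%

6.8


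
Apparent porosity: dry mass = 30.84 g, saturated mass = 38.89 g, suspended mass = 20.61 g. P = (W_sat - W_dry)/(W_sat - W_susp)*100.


P = (38.89 - 30.84) / (38.89 - 20.61) * 100 = 8.05 / 18.28 * 100 = 44.0%

44.0


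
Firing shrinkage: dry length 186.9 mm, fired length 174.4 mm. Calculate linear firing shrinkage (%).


FS = (186.9 - 174.4) / 186.9 * 100 = 6.69%

6.69


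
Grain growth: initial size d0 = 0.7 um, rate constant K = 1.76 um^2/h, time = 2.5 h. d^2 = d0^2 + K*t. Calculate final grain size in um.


d^2 = 0.7^2 + 1.76*2.5 = 4.89
d = sqrt(4.89) = 2.21 um

2.21


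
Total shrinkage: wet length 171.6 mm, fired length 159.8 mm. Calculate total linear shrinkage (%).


TS = (171.6 - 159.8) / 171.6 * 100 = 6.88%

6.88


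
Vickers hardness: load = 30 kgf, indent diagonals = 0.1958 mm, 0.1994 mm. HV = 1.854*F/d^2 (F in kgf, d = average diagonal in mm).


d_avg = (0.1958+0.1994)/2 = 0.1976 mm
HV = 1.854*30/0.1976^2 = 1424

1424


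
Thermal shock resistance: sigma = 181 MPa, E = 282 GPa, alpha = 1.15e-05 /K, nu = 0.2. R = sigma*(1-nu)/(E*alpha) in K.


R = 181*(1-0.2)/(282*1000*1.15e-05) = 45 K

45


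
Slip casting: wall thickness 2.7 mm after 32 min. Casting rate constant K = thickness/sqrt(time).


K = 2.7 / sqrt(32) = 2.7 / 5.6569 = 0.477 mm/min^0.5

0.477


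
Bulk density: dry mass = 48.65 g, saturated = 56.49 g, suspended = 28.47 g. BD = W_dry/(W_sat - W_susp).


BD = 48.65 / (56.49 - 28.47) = 48.65 / 28.02 = 1.736 g/cm^3

1.736


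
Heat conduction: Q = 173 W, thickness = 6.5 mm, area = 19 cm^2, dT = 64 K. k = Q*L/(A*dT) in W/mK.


k = 173*6.5/1000/(19/10000*64) = 9.25 W/mK

9.25


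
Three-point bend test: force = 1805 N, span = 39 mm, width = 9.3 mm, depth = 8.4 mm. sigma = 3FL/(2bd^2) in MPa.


sigma = 3*1805*39/(2*9.3*8.4^2) = 160.9 MPa

160.9


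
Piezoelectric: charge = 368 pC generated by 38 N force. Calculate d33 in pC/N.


d33 = 368 / 38 = 9.7 pC/N

9.7


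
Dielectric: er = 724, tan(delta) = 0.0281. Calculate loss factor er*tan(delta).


Loss = 724 * 0.0281 = 20.344

20.344


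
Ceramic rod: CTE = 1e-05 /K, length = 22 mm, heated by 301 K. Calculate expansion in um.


dL = 1e-05 * 22 * 301 * 1000 = 66.22 um

66.22


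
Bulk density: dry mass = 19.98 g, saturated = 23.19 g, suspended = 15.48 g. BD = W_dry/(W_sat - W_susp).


BD = 19.98 / (23.19 - 15.48) = 19.98 / 7.71 = 2.591 g/cm^3

2.591


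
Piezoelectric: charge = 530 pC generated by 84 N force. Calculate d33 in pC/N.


d33 = 530 / 84 = 6.3 pC/N

6.3


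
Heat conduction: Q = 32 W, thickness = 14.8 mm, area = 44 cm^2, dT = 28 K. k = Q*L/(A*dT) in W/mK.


k = 32*14.8/1000/(44/10000*28) = 3.84 W/mK

3.84


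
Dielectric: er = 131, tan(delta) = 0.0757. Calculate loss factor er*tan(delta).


Loss = 131 * 0.0757 = 9.917

9.917


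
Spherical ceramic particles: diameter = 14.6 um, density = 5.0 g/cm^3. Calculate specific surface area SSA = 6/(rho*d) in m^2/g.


SSA = 6 / (5.0 * 14.6) = 0.082 m^2/g

0.082


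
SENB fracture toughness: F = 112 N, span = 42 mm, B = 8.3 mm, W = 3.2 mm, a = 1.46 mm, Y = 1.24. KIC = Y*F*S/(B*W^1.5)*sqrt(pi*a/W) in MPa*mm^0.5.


KIC = 1.24*112*42/(8.3*3.2^1.5)*sqrt(pi*1.46/3.2) = 146.98

146.98


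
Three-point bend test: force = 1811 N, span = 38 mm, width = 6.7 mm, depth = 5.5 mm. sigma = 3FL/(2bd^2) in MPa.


sigma = 3*1811*38/(2*6.7*5.5^2) = 509.3 MPa

509.3


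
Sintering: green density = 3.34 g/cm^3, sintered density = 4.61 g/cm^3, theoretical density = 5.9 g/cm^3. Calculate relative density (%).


Relative = 4.61 / 5.9 * 100 = 78.1%

78.1


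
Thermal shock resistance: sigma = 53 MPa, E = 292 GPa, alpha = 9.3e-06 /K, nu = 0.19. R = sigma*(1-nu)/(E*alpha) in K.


R = 53*(1-0.19)/(292*1000*9.3e-06) = 16 K

16


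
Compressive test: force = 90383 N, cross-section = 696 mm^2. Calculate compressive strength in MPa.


CS = 90383 / 696 = 129.9 MPa

129.9


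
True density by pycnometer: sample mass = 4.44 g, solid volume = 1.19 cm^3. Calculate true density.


TD = 4.44 / 1.19 = 3.731 g/cm^3

3.731


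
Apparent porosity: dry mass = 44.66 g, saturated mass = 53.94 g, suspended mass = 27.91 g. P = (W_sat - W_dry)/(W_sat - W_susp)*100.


P = (53.94 - 44.66) / (53.94 - 27.91) * 100 = 9.28 / 26.03 * 100 = 35.7%

35.7


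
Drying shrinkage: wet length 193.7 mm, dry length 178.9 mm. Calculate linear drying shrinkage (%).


DS = (193.7 - 178.9) / 193.7 * 100 = 7.64%

7.64


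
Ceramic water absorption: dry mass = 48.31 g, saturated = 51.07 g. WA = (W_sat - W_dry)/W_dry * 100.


WA = (51.07 - 48.31) / 48.31 * 100 = 5.71%

5.71


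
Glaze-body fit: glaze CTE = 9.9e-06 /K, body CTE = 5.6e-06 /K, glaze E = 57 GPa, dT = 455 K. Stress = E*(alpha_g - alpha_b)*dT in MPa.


Stress = 57*1000*(9.9e-06 - 5.6e-06)*455 = 111.5 MPa

111.5


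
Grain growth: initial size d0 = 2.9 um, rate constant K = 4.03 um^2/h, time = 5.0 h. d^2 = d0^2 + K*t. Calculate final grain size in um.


d^2 = 2.9^2 + 4.03*5.0 = 28.56
d = sqrt(28.56) = 5.34 um

5.34


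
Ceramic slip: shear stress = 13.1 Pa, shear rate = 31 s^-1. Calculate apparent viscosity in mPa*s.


eta = tau/gamma * 1000 = 13.1/31 * 1000 = 422.6 mPa*s

422.6


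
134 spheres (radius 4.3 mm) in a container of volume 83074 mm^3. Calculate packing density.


V_sphere = 4/3*pi*4.3^3 = 333.0381 mm^3
Total V = 134*333.0381 = 44627.1054 mm^3
PD = 44627.1054 / 83074 = 0.537

0.537


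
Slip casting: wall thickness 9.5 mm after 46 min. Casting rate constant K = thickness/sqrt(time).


K = 9.5 / sqrt(46) = 9.5 / 6.7823 = 1.401 mm/min^0.5

1.401


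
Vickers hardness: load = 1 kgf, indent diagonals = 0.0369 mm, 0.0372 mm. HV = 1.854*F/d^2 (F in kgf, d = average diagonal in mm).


d_avg = (0.0369+0.0372)/2 = 0.03705 mm
HV = 1.854*1/0.03705^2 = 1351

1351


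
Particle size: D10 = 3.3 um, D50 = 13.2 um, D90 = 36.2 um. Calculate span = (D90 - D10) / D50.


Span = (36.2 - 3.3) / 13.2 = 32.9 / 13.2 = 2.492

2.492


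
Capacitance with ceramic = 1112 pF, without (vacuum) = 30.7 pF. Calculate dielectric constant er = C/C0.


er = 1112 / 30.7 = 36.22

36.22


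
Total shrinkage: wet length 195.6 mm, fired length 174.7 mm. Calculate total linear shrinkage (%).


TS = (195.6 - 174.7) / 195.6 * 100 = 10.69%

10.69


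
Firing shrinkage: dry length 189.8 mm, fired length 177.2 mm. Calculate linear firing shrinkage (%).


FS = (189.8 - 177.2) / 189.8 * 100 = 6.64%

6.64


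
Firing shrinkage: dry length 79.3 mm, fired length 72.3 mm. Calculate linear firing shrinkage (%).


FS = (79.3 - 72.3) / 79.3 * 100 = 8.83%

8.83


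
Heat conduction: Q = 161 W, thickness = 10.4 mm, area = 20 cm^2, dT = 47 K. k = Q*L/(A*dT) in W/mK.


k = 161*10.4/1000/(20/10000*47) = 17.81 W/mK

17.81


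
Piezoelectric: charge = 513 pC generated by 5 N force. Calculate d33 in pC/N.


d33 = 513 / 5 = 102.6 pC/N

102.6


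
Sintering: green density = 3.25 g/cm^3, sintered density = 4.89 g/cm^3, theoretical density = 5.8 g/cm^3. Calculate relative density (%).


Relative = 4.89 / 5.8 * 100 = 84.3%

84.3


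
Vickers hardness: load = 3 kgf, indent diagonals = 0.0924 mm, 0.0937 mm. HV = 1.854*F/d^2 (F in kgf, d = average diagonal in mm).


d_avg = (0.0924+0.0937)/2 = 0.09305 mm
HV = 1.854*3/0.09305^2 = 642

642


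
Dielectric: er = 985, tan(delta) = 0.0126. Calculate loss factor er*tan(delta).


Loss = 985 * 0.0126 = 12.411

12.411


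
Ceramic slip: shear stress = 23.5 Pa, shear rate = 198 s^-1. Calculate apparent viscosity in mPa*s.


eta = tau/gamma * 1000 = 23.5/198 * 1000 = 118.7 mPa*s

118.7


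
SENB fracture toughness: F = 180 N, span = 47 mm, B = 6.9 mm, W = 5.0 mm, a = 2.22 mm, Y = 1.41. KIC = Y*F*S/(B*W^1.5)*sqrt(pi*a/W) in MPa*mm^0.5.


KIC = 1.41*180*47/(6.9*5.0^1.5)*sqrt(pi*2.22/5.0) = 182.62

182.62


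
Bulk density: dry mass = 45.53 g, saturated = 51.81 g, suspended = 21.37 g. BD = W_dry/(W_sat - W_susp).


BD = 45.53 / (51.81 - 21.37) = 45.53 / 30.44 = 1.496 g/cm^3

1.496


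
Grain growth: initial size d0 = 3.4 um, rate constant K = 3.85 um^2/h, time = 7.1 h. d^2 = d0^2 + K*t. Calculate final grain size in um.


d^2 = 3.4^2 + 3.85*7.1 = 38.895
d = sqrt(38.895) = 6.24 um

6.24


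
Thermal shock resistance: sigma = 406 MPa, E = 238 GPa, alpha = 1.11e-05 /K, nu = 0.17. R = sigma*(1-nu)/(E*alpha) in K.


R = 406*(1-0.17)/(238*1000*1.11e-05) = 128 K

128


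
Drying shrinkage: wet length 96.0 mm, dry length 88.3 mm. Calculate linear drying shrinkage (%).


DS = (96.0 - 88.3) / 96.0 * 100 = 8.02%

8.02


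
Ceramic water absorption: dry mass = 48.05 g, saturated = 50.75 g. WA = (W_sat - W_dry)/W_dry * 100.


WA = (50.75 - 48.05) / 48.05 * 100 = 5.62%

5.62


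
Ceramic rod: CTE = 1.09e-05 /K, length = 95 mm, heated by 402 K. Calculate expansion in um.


dL = 1.09e-05 * 95 * 402 * 1000 = 416.271 um

416.271


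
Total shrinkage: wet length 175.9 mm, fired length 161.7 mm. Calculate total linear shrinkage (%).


TS = (175.9 - 161.7) / 175.9 * 100 = 8.07%

8.07


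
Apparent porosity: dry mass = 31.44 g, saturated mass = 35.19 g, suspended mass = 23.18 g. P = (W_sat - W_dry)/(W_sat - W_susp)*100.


P = (35.19 - 31.44) / (35.19 - 23.18) * 100 = 3.75 / 12.01 * 100 = 31.2%

31.2


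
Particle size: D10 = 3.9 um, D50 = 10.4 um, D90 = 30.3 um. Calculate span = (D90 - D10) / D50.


Span = (30.3 - 3.9) / 10.4 = 26.4 / 10.4 = 2.538

2.538


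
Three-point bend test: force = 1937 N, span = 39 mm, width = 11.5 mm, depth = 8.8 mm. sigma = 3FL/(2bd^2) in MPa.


sigma = 3*1937*39/(2*11.5*8.8^2) = 127.2 MPa

127.2


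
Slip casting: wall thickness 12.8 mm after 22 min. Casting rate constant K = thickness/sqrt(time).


K = 12.8 / sqrt(22) = 12.8 / 4.6904 = 2.729 mm/min^0.5

2.729


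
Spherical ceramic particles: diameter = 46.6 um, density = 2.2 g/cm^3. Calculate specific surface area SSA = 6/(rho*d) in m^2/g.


SSA = 6 / (2.2 * 46.6) = 0.059 m^2/g

0.059


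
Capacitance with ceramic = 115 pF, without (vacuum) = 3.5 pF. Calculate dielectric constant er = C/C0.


er = 115 / 3.5 = 32.86

32.86


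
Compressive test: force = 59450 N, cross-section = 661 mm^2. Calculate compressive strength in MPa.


CS = 59450 / 661 = 89.9 MPa

89.9


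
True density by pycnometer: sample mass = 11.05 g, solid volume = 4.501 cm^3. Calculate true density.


TD = 11.05 / 4.501 = 2.455 g/cm^3

2.455


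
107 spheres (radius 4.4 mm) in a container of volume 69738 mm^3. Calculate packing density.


V_sphere = 4/3*pi*4.4^3 = 356.8179 mm^3
Total V = 107*356.8179 = 38179.5153 mm^3
PD = 38179.5153 / 69738 = 0.547

0.547
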